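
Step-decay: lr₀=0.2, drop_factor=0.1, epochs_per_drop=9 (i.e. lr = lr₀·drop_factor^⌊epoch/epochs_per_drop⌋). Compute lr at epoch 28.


n_drops = ⌊28/9⌋ = 3
lr = 0.2·0.1^3 = 0.2·0.001 = 0.0002

0.0002


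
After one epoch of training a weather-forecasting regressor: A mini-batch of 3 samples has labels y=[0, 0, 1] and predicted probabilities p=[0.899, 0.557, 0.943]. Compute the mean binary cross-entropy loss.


L[0] = -ln(1-0.899) = -ln(0.101) = 2.2926
L[1] = -ln(1-0.557) = -ln(0.443) = 0.8142
L[2] = -ln(0.943) = 0.0587
mean = (2.2926 + 0.8142 + 0.0587)/3 = 1.0552

1.0552


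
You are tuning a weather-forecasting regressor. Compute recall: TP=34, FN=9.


Recall = TP/(TP+FN)
= 34/(34+9)
= 34/43 = 79.07%

79.07%


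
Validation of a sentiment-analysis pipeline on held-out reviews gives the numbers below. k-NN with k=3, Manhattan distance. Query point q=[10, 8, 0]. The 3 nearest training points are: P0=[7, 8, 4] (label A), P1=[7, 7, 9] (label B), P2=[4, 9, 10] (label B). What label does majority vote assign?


d(q,P0) = 7  (label A)
d(q,P1) = 13  (label B)
d(q,P2) = 17  (label B)
Votes: A=1, B=2
Majority → B

B


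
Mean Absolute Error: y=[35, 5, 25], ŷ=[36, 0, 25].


Absolute errors: |35-36|=1, |5-0|=5, |25-25|=0
Sum = 6
MAE = 6/3 = 2

2


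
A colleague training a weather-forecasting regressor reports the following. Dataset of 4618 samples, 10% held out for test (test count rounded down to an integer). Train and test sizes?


Test = ⌊4618·10/100⌋ = 461
Train = 4618 - 461 = 4157

Train: 4157, Test: 461


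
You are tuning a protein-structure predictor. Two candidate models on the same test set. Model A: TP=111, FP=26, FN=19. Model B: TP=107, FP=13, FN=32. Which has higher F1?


Model A: P=111/137=0.8102, R=111/130=0.8538, F1=2PR/(P+R)=2TP/(2TP+FP+FN)=222/267=0.8315
Model B: P=107/120=0.8917, R=107/139=0.7698, F1=2PR/(P+R)=2TP/(2TP+FP+FN)=214/259=0.8263
0.8315 > 0.8263 → Model A

Model A


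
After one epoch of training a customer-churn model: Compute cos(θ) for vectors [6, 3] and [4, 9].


A·B = 6·4 + 3·9 = 51
‖A‖ = √45 = 6.7082, ‖B‖ = √97 = 9.8489
cos = 51/(√45·√97) = 51/√4365 = 0.7719

0.7719


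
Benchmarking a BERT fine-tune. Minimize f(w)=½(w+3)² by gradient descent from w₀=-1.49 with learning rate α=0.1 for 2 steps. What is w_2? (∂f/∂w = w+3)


step 1: grad = -1.49+3 = 1.51; w = -1.49 - 0.1·(1.51) = -1.641
step 2: grad = -1.641+3 = 1.359; w = -1.641 - 0.1·(1.359) = -1.7769

-1.7769


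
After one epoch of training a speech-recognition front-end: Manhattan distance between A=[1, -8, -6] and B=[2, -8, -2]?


d = |1-2| + |-8+ 8| + |-6+ 2|
  = 1 + 0 + 4
  = 5

5


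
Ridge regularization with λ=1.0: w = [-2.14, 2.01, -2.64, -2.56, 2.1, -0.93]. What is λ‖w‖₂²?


‖w‖₂² = (-2.14)² + (2.01)² + (-2.64)² + (-2.56)² + (2.1)² + (-0.93)²
     = 4.5796 + 4.0401 + 6.9696 + 6.5536 + 4.41 + 0.8649
     = 27.4178
λ·‖w‖₂² = 1.0·27.4178 = 27.4178

27.4178


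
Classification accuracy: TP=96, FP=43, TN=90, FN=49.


Accuracy = (TP+TN)/(TP+TN+FP+FN)
= (96+90)/(278)
= 186/278 = 66.91%

66.91%


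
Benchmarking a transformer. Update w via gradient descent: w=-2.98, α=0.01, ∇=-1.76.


w_new = w - α·∇
= -2.98 - 0.01·-1.76
= -2.98 + 0.0176
= -2.9624

-2.9624


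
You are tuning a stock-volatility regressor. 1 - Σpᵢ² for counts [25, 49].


Probabilities: [25/74, 49/74] ≈ [0.3378, 0.6622]
Σpᵢ² = (625 + 2401)/74² = 3026/5476
Gini = 1 - Σpᵢ² = 1 - 3026/5476 = 0.4474

0.4474


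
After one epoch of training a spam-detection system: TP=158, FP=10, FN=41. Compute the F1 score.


Precision = 158/168 = 0.9405
Recall = 158/199 = 0.794
F1 = 2·P·R/(P+R) = 2·TP/(2·TP+FP+FN) = 316/(316+10+41) = 316/367 = 0.861

0.861


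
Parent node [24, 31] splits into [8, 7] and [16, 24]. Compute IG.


Parent = [24, 31], H_parent = 0.9883
H_left = 0.9968 (n=15), H_right = 0.971 (n=40)
H_children = (15/55)·0.9968 + (40/55)·0.971 = 0.978
IG = 0.9883 - 0.978 = 0.0103

0.0103


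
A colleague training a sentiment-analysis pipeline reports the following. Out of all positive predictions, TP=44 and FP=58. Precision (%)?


Precision = TP/(TP+FP)
= 44/(44+58)
= 44/102 = 43.14%

43.14%


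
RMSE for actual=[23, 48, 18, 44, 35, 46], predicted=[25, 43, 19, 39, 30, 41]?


MSE = 105/6 = 17.5
RMSE = √(105/6) = 4.1833

4.1833


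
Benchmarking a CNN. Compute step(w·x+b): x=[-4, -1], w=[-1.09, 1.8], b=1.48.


z = (-4)·(-1.09) + (-1)·(1.8) + 1.48
  = 4.04
step(z) = 1 (z≥0)

1


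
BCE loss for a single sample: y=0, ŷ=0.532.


BCE = -[y·ln(p) + (1-y)·ln(1-p)]
= -0 - 1·ln(1-0.532)
= -ln(0.468) = 0.7593

0.7593


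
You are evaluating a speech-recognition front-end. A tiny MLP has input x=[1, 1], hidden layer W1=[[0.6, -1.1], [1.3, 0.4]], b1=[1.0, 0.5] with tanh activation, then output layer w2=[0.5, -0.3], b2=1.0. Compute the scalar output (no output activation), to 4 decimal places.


z1[0] = (0.6)·(1) + (-1.1)·(1) + 1.0 = 0.5
z1[1] = (1.3)·(1) + (0.4)·(1) + 0.5 = 2.2
h = tanh(z1) = [0.4621, 0.9757]
output = (0.5)·(0.4621) + (-0.3)·(0.9757) + 1.0 = 0.9383

0.9383


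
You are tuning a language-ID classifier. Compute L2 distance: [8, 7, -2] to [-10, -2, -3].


d = √((8+ 10)² + (7+ 2)² + (-2+ 3)²)
  = √(324 + 81 + 1)
  = √406 = 20.1494

20.1494


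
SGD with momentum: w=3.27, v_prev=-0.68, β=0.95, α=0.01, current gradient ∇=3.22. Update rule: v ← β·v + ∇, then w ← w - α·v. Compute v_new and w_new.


v_new = 0.95·-0.68 + 3.22 = -0.646 + 3.22 = 2.574
w_new = 3.27 - 0.01·2.574 = 3.27 - 0.02574 = 3.24426

v_new=2.574, w_new=3.24426


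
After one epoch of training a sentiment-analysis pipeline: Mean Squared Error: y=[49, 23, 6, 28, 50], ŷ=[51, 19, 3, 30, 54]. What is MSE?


Squared errors: (49-51)²=4, (23-19)²=16, (6-3)²=9, (28-30)²=4, (50-54)²=16
Sum = 49
MSE = 49/5 = 49/5

49/5


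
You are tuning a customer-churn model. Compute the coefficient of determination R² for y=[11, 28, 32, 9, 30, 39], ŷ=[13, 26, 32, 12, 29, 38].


ȳ = 24.8333
SS_res = Σ(y-ŷ)² = 19
SS_tot = Σ(y-ȳ)² = 730.83
R² = 1 - SS_res/SS_tot = 1 - 0.026 = 0.974

0.974


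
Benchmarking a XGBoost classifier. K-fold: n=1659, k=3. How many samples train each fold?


Fold size = 1659/3 = 553
Training per fold = 1659 - 553 = 1106

1106


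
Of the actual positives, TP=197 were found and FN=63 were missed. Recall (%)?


Recall = TP/(TP+FN)
= 197/(197+63)
= 197/260 = 75.77%

75.77%


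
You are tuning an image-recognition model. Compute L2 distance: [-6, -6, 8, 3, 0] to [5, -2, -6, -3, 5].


d = √((-6-5)² + (-6+ 2)² + (8+ 6)² + (3+ 3)² + (0-5)²)
  = √(121 + 16 + 196 + 36 + 25)
  = √394 = 19.8494

19.8494


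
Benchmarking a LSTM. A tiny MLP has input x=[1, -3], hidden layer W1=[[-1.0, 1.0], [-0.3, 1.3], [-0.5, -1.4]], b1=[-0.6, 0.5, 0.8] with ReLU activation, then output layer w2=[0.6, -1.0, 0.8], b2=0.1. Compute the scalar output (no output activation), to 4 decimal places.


z1[0] = (-1.0)·(1) + (1.0)·(-3) - 0.6 = -4.6
z1[1] = (-0.3)·(1) + (1.3)·(-3) + 0.5 = -3.7
z1[2] = (-0.5)·(1) + (-1.4)·(-3) + 0.8 = 4.5
h = ReLU(z1) = [0.0, 0.0, 4.5]
output = (0.6)·(0.0) + (-1.0)·(0.0) + (0.8)·(4.5) + 0.1 = 3.7

3.7


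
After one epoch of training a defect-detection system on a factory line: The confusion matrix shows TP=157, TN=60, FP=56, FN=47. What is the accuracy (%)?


Accuracy = (TP+TN)/(TP+TN+FP+FN)
= (157+60)/(320)
= 217/320 = 67.81%

67.81%


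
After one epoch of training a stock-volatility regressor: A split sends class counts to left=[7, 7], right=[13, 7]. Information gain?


Parent = [20, 14], H_parent = 0.9774
H_left = 1 (n=14), H_right = 0.9341 (n=20)
H_children = (14/34)·1 + (20/34)·0.9341 = 0.9612
IG = 0.9774 - 0.9612 = 0.0162

0.0162


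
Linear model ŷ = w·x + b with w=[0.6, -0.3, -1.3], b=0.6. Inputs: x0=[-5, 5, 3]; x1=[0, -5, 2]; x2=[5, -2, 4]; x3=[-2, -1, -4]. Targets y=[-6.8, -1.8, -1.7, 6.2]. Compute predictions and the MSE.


ŷ0 = (0.6)·(-5) + (-0.3)·(5) + (-1.3)·(3) + 0.6 = -7.8
ŷ1 = (0.6)·(0) + (-0.3)·(-5) + (-1.3)·(2) + 0.6 = -0.5
ŷ2 = (0.6)·(5) + (-0.3)·(-2) + (-1.3)·(4) + 0.6 = -1.0
ŷ3 = (0.6)·(-2) + (-0.3)·(-1) + (-1.3)·(-4) + 0.6 = 4.9
errors² = [1.0, 1.69, 0.49, 1.69]
MSE = 4.8700/4 = 1.2175

1.2175


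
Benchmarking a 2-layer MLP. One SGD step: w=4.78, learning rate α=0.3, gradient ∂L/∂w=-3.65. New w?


w_new = w - α·∇
= 4.78 - 0.3·-3.65
= 4.78 + 1.095
= 5.875

5.875


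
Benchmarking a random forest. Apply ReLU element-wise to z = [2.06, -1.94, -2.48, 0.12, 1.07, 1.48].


ReLU(2.06) = max(0, 2.06) = 2.06
ReLU(-1.94) = max(0, -1.94) = 0.0
ReLU(-2.48) = max(0, -2.48) = 0.0
ReLU(0.12) = max(0, 0.12) = 0.12
ReLU(1.07) = max(0, 1.07) = 1.07
ReLU(1.48) = max(0, 1.48) = 1.48
result = [2.06, 0.0, 0.0, 0.12, 1.07, 1.48]

[2.06, 0.0, 0.0, 0.12, 1.07, 1.48]


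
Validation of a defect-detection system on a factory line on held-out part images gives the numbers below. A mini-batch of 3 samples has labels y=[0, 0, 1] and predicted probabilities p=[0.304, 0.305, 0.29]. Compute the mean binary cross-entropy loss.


L[0] = -ln(1-0.304) = -ln(0.696) = 0.3624
L[1] = -ln(1-0.305) = -ln(0.695) = 0.3638
L[2] = -ln(0.29) = 1.2379
mean = (0.3624 + 0.3638 + 1.2379)/3 = 0.6547

0.6547


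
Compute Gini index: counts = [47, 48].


Probabilities: [47/95, 48/95] ≈ [0.4947, 0.5053]
Σpᵢ² = (2209 + 2304)/95² = 4513/9025
Gini = 1 - Σpᵢ² = 1 - 4513/9025 = 0.4999

0.4999


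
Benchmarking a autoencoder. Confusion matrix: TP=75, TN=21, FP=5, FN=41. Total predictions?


Total = TP + TN + FP + FN
= 75 + 21 + 5 + 41
= 142
(Predicted positive: 80, predicted negative: 62)

142


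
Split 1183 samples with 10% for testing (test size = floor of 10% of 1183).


Test = ⌊1183·10/100⌋ = 118
Train = 1183 - 118 = 1065

Train: 1065, Test: 118


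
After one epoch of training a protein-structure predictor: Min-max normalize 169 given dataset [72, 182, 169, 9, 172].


min=9, max=182
(169-9)/(182-9) = 160/173 = 0.9249

0.9249


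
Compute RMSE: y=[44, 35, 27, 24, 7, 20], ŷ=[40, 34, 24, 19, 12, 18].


MSE = 80/6 = 13.3333
RMSE = √(80/6) = 3.6515

3.6515


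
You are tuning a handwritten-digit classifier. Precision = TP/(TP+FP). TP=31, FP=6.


Precision = TP/(TP+FP)
= 31/(31+6)
= 31/37 = 83.78%

83.78%


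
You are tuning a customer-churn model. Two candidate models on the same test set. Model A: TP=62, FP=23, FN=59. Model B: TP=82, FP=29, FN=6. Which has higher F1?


Model A: P=62/85=0.7294, R=62/121=0.5124, F1=2PR/(P+R)=2TP/(2TP+FP+FN)=124/206=0.6019
Model B: P=82/111=0.7387, R=82/88=0.9318, F1=2PR/(P+R)=2TP/(2TP+FP+FN)=164/199=0.8241
0.6019 < 0.8241 → Model B

Model B


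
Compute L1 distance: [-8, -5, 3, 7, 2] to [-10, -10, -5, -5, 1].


d = |-8+ 10| + |-5+ 10| + |3+ 5| + |7+ 5| + |2-1|
  = 2 + 5 + 8 + 12 + 1
  = 28

28


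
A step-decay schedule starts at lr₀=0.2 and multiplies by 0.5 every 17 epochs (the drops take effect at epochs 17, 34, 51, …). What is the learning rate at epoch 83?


n_drops = ⌊83/17⌋ = 4
lr = 0.2·0.5^4 = 0.2·0.0625 = 0.0125

0.0125


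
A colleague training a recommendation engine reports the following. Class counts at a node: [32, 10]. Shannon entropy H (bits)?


Probabilities: [32/42, 10/42] ≈ [0.7619, 0.2381]
H = -((32/42)·log₂(32/42) + (10/42)·log₂(10/42))
  = 0.7919 bits

0.7919 bits


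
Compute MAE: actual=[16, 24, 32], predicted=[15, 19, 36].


Absolute errors: |16-15|=1, |24-19|=5, |32-36|=4
Sum = 10
MAE = 10/3 = 10/3

10/3


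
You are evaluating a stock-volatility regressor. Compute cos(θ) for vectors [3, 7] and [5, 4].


A·B = 3·5 + 7·4 = 43
‖A‖ = √58 = 7.6158, ‖B‖ = √41 = 6.4031
cos = 43/(√58·√41) = 43/√2378 = 0.8818

0.8818


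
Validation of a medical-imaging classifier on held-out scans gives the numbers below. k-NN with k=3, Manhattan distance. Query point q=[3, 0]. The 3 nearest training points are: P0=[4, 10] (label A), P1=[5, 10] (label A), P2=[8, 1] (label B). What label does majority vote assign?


d(q,P0) = 11  (label A)
d(q,P1) = 12  (label A)
d(q,P2) = 6  (label B)
Votes: A=2, B=1
Majority → A

A


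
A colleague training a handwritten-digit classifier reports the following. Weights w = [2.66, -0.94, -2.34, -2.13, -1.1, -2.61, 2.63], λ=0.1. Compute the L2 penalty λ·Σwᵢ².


‖w‖₂² = (2.66)² + (-0.94)² + (-2.34)² + (-2.13)² + (-1.1)² + (-2.61)² + (2.63)²
     = 7.0756 + 0.8836 + 5.4756 + 4.5369 + 1.21 + 6.8121 + 6.9169
     = 32.9107
λ·‖w‖₂² = 0.1·32.9107 = 3.29107

3.29107


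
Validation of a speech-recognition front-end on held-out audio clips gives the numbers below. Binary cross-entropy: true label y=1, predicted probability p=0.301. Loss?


BCE = -[y·ln(p) + (1-y)·ln(1-p)]
= -1·ln(0.301) - 0
= -ln(0.301) = 1.2006

1.2006


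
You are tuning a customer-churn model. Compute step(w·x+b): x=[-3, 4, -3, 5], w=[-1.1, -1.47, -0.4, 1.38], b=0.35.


z = (-3)·(-1.1) + (4)·(-1.47) + (-3)·(-0.4) + (5)·(1.38) + 0.35
  = 5.87
step(z) = 1 (z≥0)

1


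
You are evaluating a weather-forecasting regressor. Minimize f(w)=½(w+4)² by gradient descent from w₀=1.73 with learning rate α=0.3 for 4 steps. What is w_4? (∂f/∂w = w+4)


step 1: grad = 1.73+4 = 5.73; w = 1.73 - 0.3·(5.73) = 0.011
step 2: grad = 0.011+4 = 4.011; w = 0.011 - 0.3·(4.011) = -1.1923
step 3: grad = -1.1923+4 = 2.8077; w = -1.1923 - 0.3·(2.8077) = -2.03461
step 4: grad = -2.03461+4 = 1.96539; w = -2.03461 - 0.3·(1.96539) = -2.624227

-2.624227


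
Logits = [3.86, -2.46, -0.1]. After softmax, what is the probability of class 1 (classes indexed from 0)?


Exponentials: e^3.86=47.4654, e^-2.46=0.0854, e^-0.1=0.9048
Sum = 48.4556
Softmax = [0.9796, 0.0018, 0.0187]
p[1] = 0.0854/48.4556 = 0.0018

0.0018


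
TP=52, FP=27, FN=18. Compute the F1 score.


Precision = 52/79 = 0.6582
Recall = 52/70 = 0.7429
F1 = 2·P·R/(P+R) = 2·TP/(2·TP+FP+FN) = 104/(104+27+18) = 104/149 = 0.698

0.698


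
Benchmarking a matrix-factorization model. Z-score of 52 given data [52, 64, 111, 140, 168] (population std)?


μ = 107, σ = 44.0454
z = (52 - 107)/44.0454 = -1.2487

-1.2487


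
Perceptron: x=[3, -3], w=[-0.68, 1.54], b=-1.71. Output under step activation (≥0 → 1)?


z = (3)·(-0.68) + (-3)·(1.54) - 1.71
  = -8.37
step(z) = 0 (z<0)

0


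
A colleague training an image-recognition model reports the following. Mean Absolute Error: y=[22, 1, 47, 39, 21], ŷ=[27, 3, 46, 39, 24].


Absolute errors: |22-27|=5, |1-3|=2, |47-46|=1, |39-39|=0, |21-24|=3
Sum = 11
MAE = 11/5 = 11/5

11/5


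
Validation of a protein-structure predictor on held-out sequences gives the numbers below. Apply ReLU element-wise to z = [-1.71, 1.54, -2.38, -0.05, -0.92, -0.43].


ReLU(-1.71) = max(0, -1.71) = 0.0
ReLU(1.54) = max(0, 1.54) = 1.54
ReLU(-2.38) = max(0, -2.38) = 0.0
ReLU(-0.05) = max(0, -0.05) = 0.0
ReLU(-0.92) = max(0, -0.92) = 0.0
ReLU(-0.43) = max(0, -0.43) = 0.0
result = [0.0, 1.54, 0.0, 0.0, 0.0, 0.0]

[0.0, 1.54, 0.0, 0.0, 0.0, 0.0]


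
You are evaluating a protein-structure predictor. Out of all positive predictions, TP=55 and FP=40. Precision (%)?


Precision = TP/(TP+FP)
= 55/(55+40)
= 55/95 = 57.89%

57.89%


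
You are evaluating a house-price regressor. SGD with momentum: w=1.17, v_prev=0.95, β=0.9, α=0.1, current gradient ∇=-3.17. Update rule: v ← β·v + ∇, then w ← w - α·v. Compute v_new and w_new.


v_new = 0.9·0.95 - 3.17 = 0.855 - 3.17 = -2.315
w_new = 1.17 - 0.1·-2.315 = 1.17 + 0.2315 = 1.4015

v_new=-2.315, w_new=1.4015


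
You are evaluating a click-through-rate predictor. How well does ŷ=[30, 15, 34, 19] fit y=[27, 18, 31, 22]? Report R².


ȳ = 24.5
SS_res = Σ(y-ŷ)² = 36
SS_tot = Σ(y-ȳ)² = 97
R² = 1 - SS_res/SS_tot = 1 - 0.3711 = 0.6289

0.6289


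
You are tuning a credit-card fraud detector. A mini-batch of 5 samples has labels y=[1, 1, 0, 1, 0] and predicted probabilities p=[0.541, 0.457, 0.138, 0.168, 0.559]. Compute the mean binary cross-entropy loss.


L[0] = -ln(0.541) = 0.6143
L[1] = -ln(0.457) = 0.7831
L[2] = -ln(1-0.138) = -ln(0.862) = 0.1485
L[3] = -ln(0.168) = 1.7838
L[4] = -ln(1-0.559) = -ln(0.441) = 0.8187
mean = (0.6143 + 0.7831 + 0.1485 + 1.7838 + 0.8187)/5 = 0.8297

0.8297


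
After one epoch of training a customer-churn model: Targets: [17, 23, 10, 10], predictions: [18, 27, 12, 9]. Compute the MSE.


Squared errors: (17-18)²=1, (23-27)²=16, (10-12)²=4, (10-9)²=1
Sum = 22
MSE = 22/4 = 11/2

11/2


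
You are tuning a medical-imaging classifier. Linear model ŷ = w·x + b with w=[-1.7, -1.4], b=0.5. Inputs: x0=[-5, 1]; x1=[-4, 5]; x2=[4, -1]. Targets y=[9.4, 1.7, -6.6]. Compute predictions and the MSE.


ŷ0 = (-1.7)·(-5) + (-1.4)·(1) + 0.5 = 7.6
ŷ1 = (-1.7)·(-4) + (-1.4)·(5) + 0.5 = 0.3
ŷ2 = (-1.7)·(4) + (-1.4)·(-1) + 0.5 = -4.9
errors² = [3.24, 1.96, 2.89]
MSE = 8.0900/3 = 2.6967

2.6967


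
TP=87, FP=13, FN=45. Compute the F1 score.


Precision = 87/100 = 0.87
Recall = 87/132 = 0.6591
F1 = 2·P·R/(P+R) = 2·TP/(2·TP+FP+FN) = 174/(174+13+45) = 174/232 = 0.75

0.75


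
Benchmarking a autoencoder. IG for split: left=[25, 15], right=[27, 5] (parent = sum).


Parent = [52, 20], H_parent = 0.8524
H_left = 0.9544 (n=40), H_right = 0.6253 (n=32)
H_children = (40/72)·0.9544 + (32/72)·0.6253 = 0.8081
IG = 0.8524 - 0.8081 = 0.0443

0.0443


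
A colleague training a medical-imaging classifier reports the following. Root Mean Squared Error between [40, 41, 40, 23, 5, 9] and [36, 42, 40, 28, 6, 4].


MSE = 68/6 = 11.3333
RMSE = √(68/6) = 3.3665

3.3665


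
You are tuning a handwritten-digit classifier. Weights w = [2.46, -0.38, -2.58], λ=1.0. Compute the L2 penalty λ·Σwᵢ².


‖w‖₂² = (2.46)² + (-0.38)² + (-2.58)²
     = 6.0516 + 0.1444 + 6.6564
     = 12.8524
λ·‖w‖₂² = 1.0·12.8524 = 12.8524

12.8524


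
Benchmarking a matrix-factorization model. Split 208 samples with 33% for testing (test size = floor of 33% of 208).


Test = ⌊208·33/100⌋ = 68
Train = 208 - 68 = 140

Train: 140, Test: 68


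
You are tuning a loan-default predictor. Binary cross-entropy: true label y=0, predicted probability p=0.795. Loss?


BCE = -[y·ln(p) + (1-y)·ln(1-p)]
= -0 - 1·ln(1-0.795)
= -ln(0.205) = 1.5847

1.5847


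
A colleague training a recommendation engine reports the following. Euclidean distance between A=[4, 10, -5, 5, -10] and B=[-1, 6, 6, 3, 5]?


d = √((4+ 1)² + (10-6)² + (-5-6)² + (5-3)² + (-10-5)²)
  = √(25 + 16 + 121 + 4 + 225)
  = √391 = 19.7737

19.7737


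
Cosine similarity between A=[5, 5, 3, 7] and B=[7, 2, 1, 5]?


A·B = 5·7 + 5·2 + 3·1 + 7·5 = 83
‖A‖ = √108 = 10.3923, ‖B‖ = √79 = 8.8882
cos = 83/(√108·√79) = 83/√8532 = 0.8986

0.8986


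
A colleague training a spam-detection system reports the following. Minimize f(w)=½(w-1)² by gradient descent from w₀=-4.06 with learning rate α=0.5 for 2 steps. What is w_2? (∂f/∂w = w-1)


step 1: grad = -4.06-1 = -5.06; w = -4.06 - 0.5·(-5.06) = -1.53
step 2: grad = -1.53-1 = -2.53; w = -1.53 - 0.5·(-2.53) = -0.265

-0.265


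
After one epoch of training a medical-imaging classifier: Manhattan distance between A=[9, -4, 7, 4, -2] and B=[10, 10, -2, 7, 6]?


d = |9-10| + |-4-10| + |7+ 2| + |4-7| + |-2-6|
  = 1 + 14 + 9 + 3 + 8
  = 35

35


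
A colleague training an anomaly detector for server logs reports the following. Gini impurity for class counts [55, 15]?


Probabilities: [55/70, 15/70] ≈ [0.7857, 0.2143]
Σpᵢ² = (3025 + 225)/70² = 3250/4900
Gini = 1 - Σpᵢ² = 1 - 3250/4900 = 0.3367

0.3367


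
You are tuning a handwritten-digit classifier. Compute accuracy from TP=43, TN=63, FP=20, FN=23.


Accuracy = (TP+TN)/(TP+TN+FP+FN)
= (43+63)/(149)
= 106/149 = 71.14%

71.14%


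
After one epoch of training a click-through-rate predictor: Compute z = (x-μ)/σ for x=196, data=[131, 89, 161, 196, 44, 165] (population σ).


μ = 131, σ = 51.0131
z = (196 - 131)/51.0131 = 1.2742

1.2742


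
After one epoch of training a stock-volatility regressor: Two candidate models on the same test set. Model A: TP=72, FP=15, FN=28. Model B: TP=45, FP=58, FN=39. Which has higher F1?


Model A: P=72/87=0.8276, R=72/100=0.72, F1=2PR/(P+R)=2TP/(2TP+FP+FN)=144/187=0.7701
Model B: P=45/103=0.4369, R=45/84=0.5357, F1=2PR/(P+R)=2TP/(2TP+FP+FN)=90/187=0.4813
0.7701 > 0.4813 → Model A

Model A


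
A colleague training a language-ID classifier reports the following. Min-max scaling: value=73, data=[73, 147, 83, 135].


min=73, max=147
(73-73)/(147-73) = 0/74 = 0.0

0.0


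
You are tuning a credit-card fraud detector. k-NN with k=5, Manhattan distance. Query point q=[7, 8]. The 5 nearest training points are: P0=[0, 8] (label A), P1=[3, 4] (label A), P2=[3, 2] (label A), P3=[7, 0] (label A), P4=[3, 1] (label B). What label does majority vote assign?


d(q,P0) = 7  (label A)
d(q,P1) = 8  (label A)
d(q,P2) = 10  (label A)
d(q,P3) = 8  (label A)
d(q,P4) = 11  (label B)
Votes: A=4, B=1
Majority → A

A


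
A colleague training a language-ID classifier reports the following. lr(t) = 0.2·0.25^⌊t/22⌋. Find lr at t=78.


n_drops = ⌊78/22⌋ = 3
lr = 0.2·0.25^3 = 0.2·0.015625 = 0.003125

0.003125


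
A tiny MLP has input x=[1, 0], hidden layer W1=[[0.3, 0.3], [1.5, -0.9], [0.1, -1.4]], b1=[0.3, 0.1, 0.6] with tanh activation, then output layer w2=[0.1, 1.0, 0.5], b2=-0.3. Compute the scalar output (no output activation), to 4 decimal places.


z1[0] = (0.3)·(1) + (0.3)·(0) + 0.3 = 0.6
z1[1] = (1.5)·(1) + (-0.9)·(0) + 0.1 = 1.6
z1[2] = (0.1)·(1) + (-1.4)·(0) + 0.6 = 0.7
h = tanh(z1) = [0.537, 0.9217, 0.6044]
output = (0.1)·(0.537) + (1.0)·(0.9217) + (0.5)·(0.6044) - 0.3 = 0.9776

0.9776


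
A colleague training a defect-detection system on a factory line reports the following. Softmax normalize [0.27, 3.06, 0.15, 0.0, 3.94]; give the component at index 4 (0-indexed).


Exponentials: e^0.27=1.31, e^3.06=21.3276, e^0.15=1.1618, e^0.0=1, e^3.94=51.4186
Sum = 76.218
Softmax = [0.0172, 0.2798, 0.0152, 0.0131, 0.6746]
p[4] = 51.4186/76.218 = 0.6746

0.6746


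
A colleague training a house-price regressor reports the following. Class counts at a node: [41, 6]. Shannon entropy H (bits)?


Probabilities: [41/47, 6/47] ≈ [0.8723, 0.1277]
H = -((41/47)·log₂(41/47) + (6/47)·log₂(6/47))
  = 0.551 bits

0.551 bits


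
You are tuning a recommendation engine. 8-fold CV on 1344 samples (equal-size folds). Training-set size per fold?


Fold size = 1344/8 = 168
Training per fold = 1344 - 168 = 1176

1176


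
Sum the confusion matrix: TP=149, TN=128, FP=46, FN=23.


Total = TP + TN + FP + FN
= 149 + 128 + 46 + 23
= 346
(Predicted positive: 195, predicted negative: 151)

346


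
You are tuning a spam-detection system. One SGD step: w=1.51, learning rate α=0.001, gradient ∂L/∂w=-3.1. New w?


w_new = w - α·∇
= 1.51 - 0.001·-3.1
= 1.51 + 0.0031
= 1.5131

1.5131


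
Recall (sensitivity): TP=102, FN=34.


Recall = TP/(TP+FN)
= 102/(102+34)
= 102/136 = 75.0%

75.0%


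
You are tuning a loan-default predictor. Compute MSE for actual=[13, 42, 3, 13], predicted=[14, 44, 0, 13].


Squared errors: (13-14)²=1, (42-44)²=4, (3-0)²=9, (13-13)²=0
Sum = 14
MSE = 14/4 = 7/2

7/2


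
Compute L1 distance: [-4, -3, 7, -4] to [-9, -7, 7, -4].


d = |-4+ 9| + |-3+ 7| + |7-7| + |-4+ 4|
  = 5 + 4 + 0 + 0
  = 9

9


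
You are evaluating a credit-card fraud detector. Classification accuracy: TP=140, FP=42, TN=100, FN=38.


Accuracy = (TP+TN)/(TP+TN+FP+FN)
= (140+100)/(320)
= 240/320 = 75.0%

75.0%


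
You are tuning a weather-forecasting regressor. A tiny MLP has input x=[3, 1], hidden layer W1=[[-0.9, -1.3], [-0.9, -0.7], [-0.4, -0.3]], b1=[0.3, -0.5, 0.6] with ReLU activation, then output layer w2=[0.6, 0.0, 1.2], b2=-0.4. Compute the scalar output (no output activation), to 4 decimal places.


z1[0] = (-0.9)·(3) + (-1.3)·(1) + 0.3 = -3.7
z1[1] = (-0.9)·(3) + (-0.7)·(1) - 0.5 = -3.9
z1[2] = (-0.4)·(3) + (-0.3)·(1) + 0.6 = -0.9
h = ReLU(z1) = [0.0, 0.0, 0.0]
output = (0.6)·(0.0) + (0.0)·(0.0) + (1.2)·(0.0) - 0.4 = -0.4

-0.4


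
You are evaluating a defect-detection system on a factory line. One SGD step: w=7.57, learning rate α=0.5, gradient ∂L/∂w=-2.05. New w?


w_new = w - α·∇
= 7.57 - 0.5·-2.05
= 7.57 + 1.025
= 8.595

8.595


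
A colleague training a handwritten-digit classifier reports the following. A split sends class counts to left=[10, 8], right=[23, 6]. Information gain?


Parent = [33, 14], H_parent = 0.8787
H_left = 0.9911 (n=18), H_right = 0.7355 (n=29)
H_children = (18/47)·0.9911 + (29/47)·0.7355 = 0.8334
IG = 0.8787 - 0.8334 = 0.0453

0.0453


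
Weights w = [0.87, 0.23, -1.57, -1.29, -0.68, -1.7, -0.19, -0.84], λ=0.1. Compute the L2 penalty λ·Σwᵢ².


‖w‖₂² = (0.87)² + (0.23)² + (-1.57)² + (-1.29)² + (-0.68)² + (-1.7)² + (-0.19)² + (-0.84)²
     = 0.7569 + 0.0529 + 2.4649 + 1.6641 + 0.4624 + 2.89 + 0.0361 + 0.7056
     = 9.0329
λ·‖w‖₂² = 0.1·9.0329 = 0.90329

0.90329


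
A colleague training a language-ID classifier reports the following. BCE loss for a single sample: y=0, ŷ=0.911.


BCE = -[y·ln(p) + (1-y)·ln(1-p)]
= -0 - 1·ln(1-0.911)
= -ln(0.089) = 2.4191

2.4191


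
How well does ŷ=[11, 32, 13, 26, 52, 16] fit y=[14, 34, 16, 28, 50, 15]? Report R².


ȳ = 26.1667
SS_res = Σ(y-ŷ)² = 31
SS_tot = Σ(y-ȳ)² = 1008.83
R² = 1 - SS_res/SS_tot = 1 - 0.0307 = 0.9693

0.9693


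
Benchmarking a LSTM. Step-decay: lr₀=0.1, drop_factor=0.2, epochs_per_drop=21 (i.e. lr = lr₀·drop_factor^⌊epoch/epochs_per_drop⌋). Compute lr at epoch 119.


n_drops = ⌊119/21⌋ = 5
lr = 0.1·0.2^5 = 0.1·0.00032 = 0.000032

0.000032


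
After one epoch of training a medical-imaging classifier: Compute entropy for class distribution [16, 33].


Probabilities: [16/49, 33/49] ≈ [0.3265, 0.6735]
H = -((16/49)·log₂(16/49) + (33/49)·log₂(33/49))
  = 0.9113 bits

0.9113 bits


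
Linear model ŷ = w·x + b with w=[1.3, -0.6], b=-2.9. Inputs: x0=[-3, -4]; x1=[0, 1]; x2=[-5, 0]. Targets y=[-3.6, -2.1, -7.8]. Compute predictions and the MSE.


ŷ0 = (1.3)·(-3) + (-0.6)·(-4) - 2.9 = -4.4
ŷ1 = (1.3)·(0) + (-0.6)·(1) - 2.9 = -3.5
ŷ2 = (1.3)·(-5) + (-0.6)·(0) - 2.9 = -9.4
errors² = [0.64, 1.96, 2.56]
MSE = 5.1600/3 = 1.72

1.72


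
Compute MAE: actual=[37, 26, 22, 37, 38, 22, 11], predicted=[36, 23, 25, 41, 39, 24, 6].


Absolute errors: |37-36|=1, |26-23|=3, |22-25|=3, |37-41|=4, |38-39|=1, |22-24|=2, |11-6|=5
Sum = 19
MAE = 19/7 = 19/7

19/7


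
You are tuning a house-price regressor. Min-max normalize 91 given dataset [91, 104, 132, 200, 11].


min=11, max=200
(91-11)/(200-11) = 80/189 = 0.4233

0.4233


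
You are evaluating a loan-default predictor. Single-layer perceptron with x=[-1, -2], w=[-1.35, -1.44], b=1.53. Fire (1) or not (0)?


z = (-1)·(-1.35) + (-2)·(-1.44) + 1.53
  = 5.76
step(z) = 1 (z≥0)

1


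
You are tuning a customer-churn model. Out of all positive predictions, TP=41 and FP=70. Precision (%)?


Precision = TP/(TP+FP)
= 41/(41+70)
= 41/111 = 36.94%

36.94%


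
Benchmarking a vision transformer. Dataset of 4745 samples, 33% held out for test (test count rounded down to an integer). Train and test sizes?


Test = ⌊4745·33/100⌋ = 1565
Train = 4745 - 1565 = 3180

Train: 3180, Test: 1565


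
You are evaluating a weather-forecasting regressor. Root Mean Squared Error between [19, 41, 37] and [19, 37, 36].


MSE = 17/3 = 5.6667
RMSE = √(17/3) = 2.3805

2.3805


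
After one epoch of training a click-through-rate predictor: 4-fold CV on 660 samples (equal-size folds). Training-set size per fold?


Fold size = 660/4 = 165
Training per fold = 660 - 165 = 495

495


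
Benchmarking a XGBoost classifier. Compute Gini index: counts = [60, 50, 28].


Probabilities: [60/138, 50/138, 28/138] ≈ [0.4348, 0.3623, 0.2029]
Σpᵢ² = (3600 + 2500 + 784)/138² = 6884/19044
Gini = 1 - Σpᵢ² = 1 - 6884/19044 = 0.6385

0.6385


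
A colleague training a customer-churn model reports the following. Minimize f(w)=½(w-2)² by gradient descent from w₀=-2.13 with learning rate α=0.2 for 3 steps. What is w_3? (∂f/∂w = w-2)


step 1: grad = -2.13-2 = -4.13; w = -2.13 - 0.2·(-4.13) = -1.304
step 2: grad = -1.304-2 = -3.304; w = -1.304 - 0.2·(-3.304) = -0.6432
step 3: grad = -0.6432-2 = -2.6432; w = -0.6432 - 0.2·(-2.6432) = -0.11456

-0.11456


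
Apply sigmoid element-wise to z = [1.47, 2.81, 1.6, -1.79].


σ(1.47) = 1/(1+e^-1.47) = 0.8131
σ(2.81) = 1/(1+e^-2.81) = 0.9432
σ(1.6) = 1/(1+e^-1.6) = 0.832
σ(-1.79) = 1/(1+e^1.79) = 0.1431
result = [0.8131, 0.9432, 0.832, 0.1431]

[0.8131, 0.9432, 0.832, 0.1431]


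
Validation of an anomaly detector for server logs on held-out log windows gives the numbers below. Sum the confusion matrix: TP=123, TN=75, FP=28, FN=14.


Total = TP + TN + FP + FN
= 123 + 75 + 28 + 14
= 240
(Predicted positive: 151, predicted negative: 89)

240


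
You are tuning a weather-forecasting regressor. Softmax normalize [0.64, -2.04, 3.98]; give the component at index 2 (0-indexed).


Exponentials: e^0.64=1.8965, e^-2.04=0.13, e^3.98=53.517
Sum = 55.5435
Softmax = [0.0341, 0.0023, 0.9635]
p[2] = 53.517/55.5435 = 0.9635

0.9635


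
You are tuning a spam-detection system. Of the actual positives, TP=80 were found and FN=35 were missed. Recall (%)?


Recall = TP/(TP+FN)
= 80/(80+35)
= 80/115 = 69.57%

69.57%


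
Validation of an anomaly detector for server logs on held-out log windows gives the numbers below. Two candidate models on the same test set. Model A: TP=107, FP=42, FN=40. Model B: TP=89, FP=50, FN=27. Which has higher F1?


Model A: P=107/149=0.7181, R=107/147=0.7279, F1=2PR/(P+R)=2TP/(2TP+FP+FN)=214/296=0.723
Model B: P=89/139=0.6403, R=89/116=0.7672, F1=2PR/(P+R)=2TP/(2TP+FP+FN)=178/255=0.698
0.723 > 0.698 → Model A

Model A


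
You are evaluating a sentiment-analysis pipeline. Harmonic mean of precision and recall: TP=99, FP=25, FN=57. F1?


Precision = 99/124 = 0.7984
Recall = 99/156 = 0.6346
F1 = 2·P·R/(P+R) = 2·TP/(2·TP+FP+FN) = 198/(198+25+57) = 198/280 = 0.7071

0.7071


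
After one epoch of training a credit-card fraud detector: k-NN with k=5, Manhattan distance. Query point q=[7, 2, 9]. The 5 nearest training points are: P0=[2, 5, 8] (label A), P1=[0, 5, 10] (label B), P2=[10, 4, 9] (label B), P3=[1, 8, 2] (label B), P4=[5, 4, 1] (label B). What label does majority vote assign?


d(q,P0) = 9  (label A)
d(q,P1) = 11  (label B)
d(q,P2) = 5  (label B)
d(q,P3) = 19  (label B)
d(q,P4) = 12  (label B)
Votes: A=1, B=4
Majority → B

B


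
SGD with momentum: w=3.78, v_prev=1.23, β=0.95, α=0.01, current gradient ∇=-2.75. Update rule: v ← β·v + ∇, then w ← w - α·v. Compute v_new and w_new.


v_new = 0.95·1.23 - 2.75 = 1.1685 - 2.75 = -1.5815
w_new = 3.78 - 0.01·-1.5815 = 3.78 + 0.015815 = 3.795815

v_new=-1.5815, w_new=3.795815


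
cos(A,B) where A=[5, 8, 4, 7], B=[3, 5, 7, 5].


A·B = 5·3 + 8·5 + 4·7 + 7·5 = 118
‖A‖ = √154 = 12.4097, ‖B‖ = √108 = 10.3923
cos = 118/(√154·√108) = 118/√16632 = 0.915

0.915


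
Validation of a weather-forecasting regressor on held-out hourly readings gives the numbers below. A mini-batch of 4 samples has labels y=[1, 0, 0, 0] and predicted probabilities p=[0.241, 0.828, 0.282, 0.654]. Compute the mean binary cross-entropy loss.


L[0] = -ln(0.241) = 1.423
L[1] = -ln(1-0.828) = -ln(0.172) = 1.7603
L[2] = -ln(1-0.282) = -ln(0.718) = 0.3313
L[3] = -ln(1-0.654) = -ln(0.346) = 1.0613
mean = (1.423 + 1.7603 + 0.3313 + 1.0613)/4 = 1.144

1.144


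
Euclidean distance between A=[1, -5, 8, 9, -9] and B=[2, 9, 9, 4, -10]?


d = √((1-2)² + (-5-9)² + (8-9)² + (9-4)² + (-9+ 10)²)
  = √(1 + 196 + 1 + 25 + 1)
  = √224 = 14.9666

14.9666


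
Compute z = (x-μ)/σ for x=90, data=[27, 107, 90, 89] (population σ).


μ = 78.25, σ = 30.4415
z = (90 - 78.25)/30.4415 = 0.386

0.386


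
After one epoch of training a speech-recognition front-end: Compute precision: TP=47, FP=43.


Precision = TP/(TP+FP)
= 47/(47+43)
= 47/90 = 52.22%

52.22%


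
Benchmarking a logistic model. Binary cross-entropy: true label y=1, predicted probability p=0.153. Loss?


BCE = -[y·ln(p) + (1-y)·ln(1-p)]
= -1·ln(0.153) - 0
= -ln(0.153) = 1.8773

1.8773


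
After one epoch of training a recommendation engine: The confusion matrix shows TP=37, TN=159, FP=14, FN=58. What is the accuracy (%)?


Accuracy = (TP+TN)/(TP+TN+FP+FN)
= (37+159)/(268)
= 196/268 = 73.13%

73.13%


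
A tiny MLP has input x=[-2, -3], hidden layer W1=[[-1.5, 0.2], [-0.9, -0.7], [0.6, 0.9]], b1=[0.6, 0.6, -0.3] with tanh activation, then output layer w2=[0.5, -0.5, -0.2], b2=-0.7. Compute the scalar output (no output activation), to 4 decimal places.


z1[0] = (-1.5)·(-2) + (0.2)·(-3) + 0.6 = 3.0
z1[1] = (-0.9)·(-2) + (-0.7)·(-3) + 0.6 = 4.5
z1[2] = (0.6)·(-2) + (0.9)·(-3) - 0.3 = -4.2
h = tanh(z1) = [0.9951, 0.9998, -0.9996]
output = (0.5)·(0.9951) + (-0.5)·(0.9998) + (-0.2)·(-0.9996) - 0.7 = -0.5024

-0.5024


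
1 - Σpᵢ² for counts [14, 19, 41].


Probabilities: [14/74, 19/74, 41/74] ≈ [0.1892, 0.2568, 0.5541]
Σpᵢ² = (196 + 361 + 1681)/74² = 2238/5476
Gini = 1 - Σpᵢ² = 1 - 2238/5476 = 0.5913

0.5913


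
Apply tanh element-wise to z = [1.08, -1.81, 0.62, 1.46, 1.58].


tanh(1.08) = 0.7932
tanh(-1.81) = -0.9478
tanh(0.62) = 0.5511
tanh(1.46) = 0.8977
tanh(1.58) = 0.9186
result = [0.7932, -0.9478, 0.5511, 0.8977, 0.9186]

[0.7932, -0.9478, 0.5511, 0.8977, 0.9186]


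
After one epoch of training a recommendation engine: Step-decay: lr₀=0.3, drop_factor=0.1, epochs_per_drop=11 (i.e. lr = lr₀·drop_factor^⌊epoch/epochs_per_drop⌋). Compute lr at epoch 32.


n_drops = ⌊32/11⌋ = 2
lr = 0.3·0.1^2 = 0.3·0.01 = 0.003

0.003


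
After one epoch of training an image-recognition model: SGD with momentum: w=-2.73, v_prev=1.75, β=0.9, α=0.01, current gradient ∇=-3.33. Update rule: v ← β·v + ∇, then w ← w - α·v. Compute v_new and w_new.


v_new = 0.9·1.75 - 3.33 = 1.575 - 3.33 = -1.755
w_new = -2.73 - 0.01·-1.755 = -2.73 + 0.01755 = -2.71245

v_new=-1.755, w_new=-2.71245


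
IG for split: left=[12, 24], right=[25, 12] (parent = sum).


Parent = [37, 36], H_parent = 0.9999
H_left = 0.9183 (n=36), H_right = 0.909 (n=37)
H_children = (36/73)·0.9183 + (37/73)·0.909 = 0.9136
IG = 0.9999 - 0.9136 = 0.0863

0.0863


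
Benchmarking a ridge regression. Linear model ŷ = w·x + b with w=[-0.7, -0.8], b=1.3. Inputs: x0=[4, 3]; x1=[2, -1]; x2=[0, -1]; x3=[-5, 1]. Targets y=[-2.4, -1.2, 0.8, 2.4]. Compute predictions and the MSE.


ŷ0 = (-0.7)·(4) + (-0.8)·(3) + 1.3 = -3.9
ŷ1 = (-0.7)·(2) + (-0.8)·(-1) + 1.3 = 0.7
ŷ2 = (-0.7)·(0) + (-0.8)·(-1) + 1.3 = 2.1
ŷ3 = (-0.7)·(-5) + (-0.8)·(1) + 1.3 = 4.0
errors² = [2.25, 3.61, 1.69, 2.56]
MSE = 10.1100/4 = 2.5275

2.5275


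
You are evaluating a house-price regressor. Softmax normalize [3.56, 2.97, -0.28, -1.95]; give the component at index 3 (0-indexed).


Exponentials: e^3.56=35.1632, e^2.97=19.4919, e^-0.28=0.7558, e^-1.95=0.1423
Sum = 55.5532
Softmax = [0.633, 0.3509, 0.0136, 0.0026]
p[3] = 0.1423/55.5532 = 0.0026

0.0026


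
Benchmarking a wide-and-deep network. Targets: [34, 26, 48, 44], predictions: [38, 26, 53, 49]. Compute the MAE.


Absolute errors: |34-38|=4, |26-26|=0, |48-53|=5, |44-49|=5
Sum = 14
MAE = 14/4 = 7/2

7/2


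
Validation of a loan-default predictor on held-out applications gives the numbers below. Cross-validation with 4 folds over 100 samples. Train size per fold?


Fold size = 100/4 = 25
Training per fold = 100 - 25 = 75

75


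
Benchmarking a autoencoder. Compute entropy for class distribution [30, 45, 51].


Probabilities: [30/126, 45/126, 51/126] ≈ [0.2381, 0.3571, 0.4048]
H = -((30/126)·log₂(30/126) + (45/126)·log₂(45/126) + (51/126)·log₂(51/126))
  = 1.5516 bits

1.5516 bits


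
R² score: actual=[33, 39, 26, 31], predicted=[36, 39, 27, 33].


ȳ = 32.25
SS_res = Σ(y-ŷ)² = 14
SS_tot = Σ(y-ȳ)² = 86.75
R² = 1 - SS_res/SS_tot = 1 - 0.1614 = 0.8386

0.8386


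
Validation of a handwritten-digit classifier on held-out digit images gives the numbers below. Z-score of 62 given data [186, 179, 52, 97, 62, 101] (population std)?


μ = 112.8333, σ = 52.2922
z = (62 - 112.8333)/52.2922 = -0.9721

-0.9721


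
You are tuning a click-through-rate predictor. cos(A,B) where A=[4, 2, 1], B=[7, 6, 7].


A·B = 4·7 + 2·6 + 1·7 = 47
‖A‖ = √21 = 4.5826, ‖B‖ = √134 = 11.5758
cos = 47/(√21·√134) = 47/√2814 = 0.886

0.886


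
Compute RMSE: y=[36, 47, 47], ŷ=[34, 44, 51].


MSE = 29/3 = 9.6667
RMSE = √(29/3) = 3.1091

3.1091


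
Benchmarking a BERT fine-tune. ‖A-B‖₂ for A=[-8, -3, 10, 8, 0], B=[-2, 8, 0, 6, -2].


d = √((-8+ 2)² + (-3-8)² + (10-0)² + (8-6)² + (0+ 2)²)
  = √(36 + 121 + 100 + 4 + 4)
  = √265 = 16.2788

16.2788


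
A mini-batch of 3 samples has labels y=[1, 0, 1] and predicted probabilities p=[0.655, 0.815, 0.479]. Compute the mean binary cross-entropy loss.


L[0] = -ln(0.655) = 0.4231
L[1] = -ln(1-0.815) = -ln(0.185) = 1.6874
L[2] = -ln(0.479) = 0.7361
mean = (0.4231 + 1.6874 + 0.7361)/3 = 0.9489

0.9489


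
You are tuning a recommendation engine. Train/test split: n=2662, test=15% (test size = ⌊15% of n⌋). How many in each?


Test = ⌊2662·15/100⌋ = 399
Train = 2662 - 399 = 2263

Train: 2263, Test: 399


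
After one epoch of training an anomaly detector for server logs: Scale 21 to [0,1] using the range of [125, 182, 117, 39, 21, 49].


min=21, max=182
(21-21)/(182-21) = 0/161 = 0.0

0.0


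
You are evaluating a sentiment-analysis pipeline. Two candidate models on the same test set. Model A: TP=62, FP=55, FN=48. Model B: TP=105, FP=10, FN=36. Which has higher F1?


Model A: P=62/117=0.5299, R=62/110=0.5636, F1=2PR/(P+R)=2TP/(2TP+FP+FN)=124/227=0.5463
Model B: P=105/115=0.913, R=105/141=0.7447, F1=2PR/(P+R)=2TP/(2TP+FP+FN)=210/256=0.8203
0.5463 < 0.8203 → Model B

Model B


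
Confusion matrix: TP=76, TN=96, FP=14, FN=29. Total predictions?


Total = TP + TN + FP + FN
= 76 + 96 + 14 + 29
= 215
(Predicted positive: 90, predicted negative: 125)

215


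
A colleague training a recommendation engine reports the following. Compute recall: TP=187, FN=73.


Recall = TP/(TP+FN)
= 187/(187+73)
= 187/260 = 71.92%

71.92%


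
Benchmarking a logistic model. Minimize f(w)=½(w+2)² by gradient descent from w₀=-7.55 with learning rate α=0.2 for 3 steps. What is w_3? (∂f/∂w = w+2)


step 1: grad = -7.55+2 = -5.55; w = -7.55 - 0.2·(-5.55) = -6.44
step 2: grad = -6.44+2 = -4.44; w = -6.44 - 0.2·(-4.44) = -5.552
step 3: grad = -5.552+2 = -3.552; w = -5.552 - 0.2·(-3.552) = -4.8416

-4.8416


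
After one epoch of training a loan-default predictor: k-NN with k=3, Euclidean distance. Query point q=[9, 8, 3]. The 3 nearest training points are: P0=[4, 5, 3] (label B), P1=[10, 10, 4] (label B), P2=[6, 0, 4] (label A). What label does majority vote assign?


d(q,P0) = 5.831  (label B)
d(q,P1) = 2.4495  (label B)
d(q,P2) = 8.6023  (label A)
Votes: A=1, B=2
Majority → B

B


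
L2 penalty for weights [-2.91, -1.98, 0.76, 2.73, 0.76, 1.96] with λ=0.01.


‖w‖₂² = (-2.91)² + (-1.98)² + (0.76)² + (2.73)² + (0.76)² + (1.96)²
     = 8.4681 + 3.9204 + 0.5776 + 7.4529 + 0.5776 + 3.8416
     = 24.8382
λ·‖w‖₂² = 0.01·24.8382 = 0.248382

0.248382
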